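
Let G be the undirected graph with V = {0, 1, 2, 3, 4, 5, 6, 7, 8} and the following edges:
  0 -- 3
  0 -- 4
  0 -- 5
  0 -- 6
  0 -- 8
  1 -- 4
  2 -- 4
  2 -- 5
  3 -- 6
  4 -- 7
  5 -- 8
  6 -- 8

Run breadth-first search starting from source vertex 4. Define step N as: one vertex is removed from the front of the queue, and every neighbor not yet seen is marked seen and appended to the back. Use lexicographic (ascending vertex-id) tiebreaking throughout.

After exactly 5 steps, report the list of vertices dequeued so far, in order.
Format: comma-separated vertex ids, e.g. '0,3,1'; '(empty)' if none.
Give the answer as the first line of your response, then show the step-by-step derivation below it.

4,0,1,2,7

step 1: dequeue 4; queue=[0,1,2,7]; order=4
step 2: dequeue 0; queue=[1,2,7,3,5,6,8]; order=4,0
step 3: dequeue 1; queue=[2,7,3,5,6,8]; order=4,0,1
step 4: dequeue 2; queue=[7,3,5,6,8]; order=4,0,1,2
step 5: dequeue 7; queue=[3,5,6,8]; order=4,0,1,2,7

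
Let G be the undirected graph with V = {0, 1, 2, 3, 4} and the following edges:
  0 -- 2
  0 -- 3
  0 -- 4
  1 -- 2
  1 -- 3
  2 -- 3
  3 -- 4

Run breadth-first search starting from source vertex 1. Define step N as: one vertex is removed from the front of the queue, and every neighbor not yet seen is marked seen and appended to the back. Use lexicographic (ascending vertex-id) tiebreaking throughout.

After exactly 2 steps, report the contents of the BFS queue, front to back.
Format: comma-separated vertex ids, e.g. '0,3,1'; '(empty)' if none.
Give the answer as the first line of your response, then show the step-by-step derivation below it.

3,0

step 1: dequeue 1; queue=[2,3]; order=1
step 2: dequeue 2; queue=[3,0]; order=1,2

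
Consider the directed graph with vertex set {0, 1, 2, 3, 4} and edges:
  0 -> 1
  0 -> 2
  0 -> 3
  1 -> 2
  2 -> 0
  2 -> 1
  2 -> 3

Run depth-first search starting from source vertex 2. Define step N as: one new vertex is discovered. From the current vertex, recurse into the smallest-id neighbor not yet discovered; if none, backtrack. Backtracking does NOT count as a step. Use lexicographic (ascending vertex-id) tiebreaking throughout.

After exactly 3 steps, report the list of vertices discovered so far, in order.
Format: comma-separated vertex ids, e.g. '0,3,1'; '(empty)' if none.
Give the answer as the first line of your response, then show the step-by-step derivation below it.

2,0,1

step 1: discover 2; path=2; order=2
step 2: discover 0; path=2>0; order=2,0
step 3: discover 1; path=2>0>1; order=2,0,1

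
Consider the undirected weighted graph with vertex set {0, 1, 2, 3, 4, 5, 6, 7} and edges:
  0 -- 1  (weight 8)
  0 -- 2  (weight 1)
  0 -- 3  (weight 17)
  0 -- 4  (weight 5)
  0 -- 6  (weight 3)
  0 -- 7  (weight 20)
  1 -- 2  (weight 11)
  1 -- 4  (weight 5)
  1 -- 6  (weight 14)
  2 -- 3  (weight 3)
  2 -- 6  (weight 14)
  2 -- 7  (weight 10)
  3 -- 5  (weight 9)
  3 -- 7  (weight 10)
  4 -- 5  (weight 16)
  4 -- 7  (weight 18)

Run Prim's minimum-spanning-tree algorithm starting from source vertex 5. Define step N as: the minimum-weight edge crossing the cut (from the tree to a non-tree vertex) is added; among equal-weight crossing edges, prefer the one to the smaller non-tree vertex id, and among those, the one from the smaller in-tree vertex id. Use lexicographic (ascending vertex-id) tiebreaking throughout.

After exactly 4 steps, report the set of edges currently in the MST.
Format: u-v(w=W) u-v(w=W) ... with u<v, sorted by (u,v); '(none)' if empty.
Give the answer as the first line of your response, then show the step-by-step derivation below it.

0-2(w=1) 0-6(w=3) 2-3(w=3) 3-5(w=9)

step 1: add edge 3-5 (w=9); MST = {3-5(w=9)}
step 2: add edge 2-3 (w=3); MST = {2-3(w=3) 3-5(w=9)}
step 3: add edge 0-2 (w=1); MST = {0-2(w=1) 2-3(w=3) 3-5(w=9)}
step 4: add edge 0-6 (w=3); MST = {0-2(w=1) 0-6(w=3) 2-3(w=3) 3-5(w=9)}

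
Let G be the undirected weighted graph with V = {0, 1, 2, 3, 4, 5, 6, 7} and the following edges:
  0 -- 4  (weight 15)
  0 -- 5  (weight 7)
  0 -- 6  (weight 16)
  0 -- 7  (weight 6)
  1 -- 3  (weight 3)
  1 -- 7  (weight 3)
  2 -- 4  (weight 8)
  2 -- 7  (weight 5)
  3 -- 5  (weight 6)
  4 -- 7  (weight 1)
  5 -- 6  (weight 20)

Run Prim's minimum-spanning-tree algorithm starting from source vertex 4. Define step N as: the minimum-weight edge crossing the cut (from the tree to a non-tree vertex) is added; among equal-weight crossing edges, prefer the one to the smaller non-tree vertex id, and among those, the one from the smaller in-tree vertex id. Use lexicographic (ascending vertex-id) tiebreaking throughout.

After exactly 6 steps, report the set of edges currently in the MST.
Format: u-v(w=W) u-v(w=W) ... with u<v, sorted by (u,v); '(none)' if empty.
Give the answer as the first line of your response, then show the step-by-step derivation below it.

0-7(w=6) 1-3(w=3) 1-7(w=3) 2-7(w=5) 3-5(w=6) 4-7(w=1)

step 1: add edge 4-7 (w=1); MST = {4-7(w=1)}
step 2: add edge 1-7 (w=3); MST = {1-7(w=3) 4-7(w=1)}
step 3: add edge 1-3 (w=3); MST = {1-3(w=3) 1-7(w=3) 4-7(w=1)}
step 4: add edge 2-7 (w=5); MST = {1-3(w=3) 1-7(w=3) 2-7(w=5) 4-7(w=1)}
step 5: add edge 0-7 (w=6); MST = {0-7(w=6) 1-3(w=3) 1-7(w=3) 2-7(w=5) 4-7(w=1)}
step 6: add edge 3-5 (w=6); MST = {0-7(w=6) 1-3(w=3) 1-7(w=3) 2-7(w=5) 3-5(w=6) 4-7(w=1)}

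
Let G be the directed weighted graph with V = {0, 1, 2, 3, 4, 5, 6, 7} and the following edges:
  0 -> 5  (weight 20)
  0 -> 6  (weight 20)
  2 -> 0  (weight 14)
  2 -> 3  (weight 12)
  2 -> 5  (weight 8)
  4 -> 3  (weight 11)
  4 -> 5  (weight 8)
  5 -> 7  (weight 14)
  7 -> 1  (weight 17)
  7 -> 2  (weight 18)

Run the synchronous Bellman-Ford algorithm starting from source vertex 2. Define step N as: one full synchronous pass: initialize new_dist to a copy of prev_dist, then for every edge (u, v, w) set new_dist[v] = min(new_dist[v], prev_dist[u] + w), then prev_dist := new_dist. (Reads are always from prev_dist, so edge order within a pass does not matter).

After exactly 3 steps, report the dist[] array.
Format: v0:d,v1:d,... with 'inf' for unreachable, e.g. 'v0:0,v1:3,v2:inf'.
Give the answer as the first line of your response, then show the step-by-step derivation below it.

v0:14,v1:39,v2:0,v3:12,v4:inf,v5:8,v6:34,v7:22

step 1: dist = v0:14,v1:inf,v2:0,v3:12,v4:inf,v5:8,v6:inf,v7:inf
step 2: dist = v0:14,v1:inf,v2:0,v3:12,v4:inf,v5:8,v6:34,v7:22
step 3: dist = v0:14,v1:39,v2:0,v3:12,v4:inf,v5:8,v6:34,v7:22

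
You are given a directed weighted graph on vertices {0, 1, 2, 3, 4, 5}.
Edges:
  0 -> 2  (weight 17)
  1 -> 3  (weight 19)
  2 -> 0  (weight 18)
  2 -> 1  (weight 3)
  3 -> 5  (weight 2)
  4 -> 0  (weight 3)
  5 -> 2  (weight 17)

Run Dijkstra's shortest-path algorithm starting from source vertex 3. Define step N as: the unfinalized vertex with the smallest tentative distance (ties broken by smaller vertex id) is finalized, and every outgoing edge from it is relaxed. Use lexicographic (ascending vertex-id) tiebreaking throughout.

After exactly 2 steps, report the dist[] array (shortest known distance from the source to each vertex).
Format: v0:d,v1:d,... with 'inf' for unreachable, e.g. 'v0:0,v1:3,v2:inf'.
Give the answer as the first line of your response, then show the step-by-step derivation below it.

v0:inf,v1:inf,v2:19,v3:0,v4:inf,v5:2

step 1: dist = v0:inf,v1:inf,v2:inf,v3:0,v4:inf,v5:2
step 2: dist = v0:inf,v1:inf,v2:19,v3:0,v4:inf,v5:2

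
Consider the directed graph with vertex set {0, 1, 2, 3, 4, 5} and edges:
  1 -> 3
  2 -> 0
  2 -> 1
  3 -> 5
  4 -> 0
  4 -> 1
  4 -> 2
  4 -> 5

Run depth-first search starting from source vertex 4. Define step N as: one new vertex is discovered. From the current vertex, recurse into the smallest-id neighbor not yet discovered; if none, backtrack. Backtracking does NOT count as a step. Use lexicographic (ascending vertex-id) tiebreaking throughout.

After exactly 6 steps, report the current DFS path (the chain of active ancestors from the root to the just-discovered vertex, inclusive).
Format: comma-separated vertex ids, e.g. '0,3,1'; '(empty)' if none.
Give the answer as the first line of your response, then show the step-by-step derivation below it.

4,2

step 1: discover 4; path=4; order=4
step 2: discover 0; path=4>0; order=4,0
step 3: discover 1; path=4>1; order=4,0,1
step 4: discover 3; path=4>1>3; order=4,0,1,3
step 5: discover 5; path=4>1>3>5; order=4,0,1,3,5
step 6: discover 2; path=4>2; order=4,0,1,3,5,2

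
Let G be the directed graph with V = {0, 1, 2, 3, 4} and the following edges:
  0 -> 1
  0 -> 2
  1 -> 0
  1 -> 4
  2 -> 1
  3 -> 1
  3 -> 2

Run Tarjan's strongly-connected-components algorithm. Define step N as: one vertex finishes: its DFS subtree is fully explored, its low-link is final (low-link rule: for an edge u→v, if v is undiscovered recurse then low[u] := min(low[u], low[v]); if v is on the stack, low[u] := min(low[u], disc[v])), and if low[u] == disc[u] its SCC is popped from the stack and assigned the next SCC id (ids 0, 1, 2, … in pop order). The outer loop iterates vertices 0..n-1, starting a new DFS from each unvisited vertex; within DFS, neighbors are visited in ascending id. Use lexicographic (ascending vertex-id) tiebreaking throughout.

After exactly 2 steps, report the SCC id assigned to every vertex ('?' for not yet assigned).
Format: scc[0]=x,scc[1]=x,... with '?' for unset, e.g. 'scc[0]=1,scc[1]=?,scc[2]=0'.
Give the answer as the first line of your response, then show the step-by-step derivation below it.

scc[0]=?,scc[1]=?,scc[2]=?,scc[3]=?,scc[4]=0

step 1: low=(low[0]=0,low[1]=0,low[2]=?,low[3]=?,low[4]=2); scc=(scc[0]=?,scc[1]=?,scc[2]=?,scc[3]=?,scc[4]=0)
step 2: low=(low[0]=0,low[1]=0,low[2]=?,low[3]=?,low[4]=2); scc=(scc[0]=?,scc[1]=?,scc[2]=?,scc[3]=?,scc[4]=0)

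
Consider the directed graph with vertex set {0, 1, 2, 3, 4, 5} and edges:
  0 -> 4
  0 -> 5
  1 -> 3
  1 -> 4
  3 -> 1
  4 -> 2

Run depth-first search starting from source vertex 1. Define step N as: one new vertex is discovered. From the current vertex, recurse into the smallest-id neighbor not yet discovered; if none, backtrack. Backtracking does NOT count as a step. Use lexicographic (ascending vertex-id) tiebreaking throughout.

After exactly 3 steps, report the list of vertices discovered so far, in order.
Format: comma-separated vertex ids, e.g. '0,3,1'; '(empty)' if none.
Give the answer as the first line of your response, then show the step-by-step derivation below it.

1,3,4

step 1: discover 1; path=1; order=1
step 2: discover 3; path=1>3; order=1,3
step 3: discover 4; path=1>4; order=1,3,4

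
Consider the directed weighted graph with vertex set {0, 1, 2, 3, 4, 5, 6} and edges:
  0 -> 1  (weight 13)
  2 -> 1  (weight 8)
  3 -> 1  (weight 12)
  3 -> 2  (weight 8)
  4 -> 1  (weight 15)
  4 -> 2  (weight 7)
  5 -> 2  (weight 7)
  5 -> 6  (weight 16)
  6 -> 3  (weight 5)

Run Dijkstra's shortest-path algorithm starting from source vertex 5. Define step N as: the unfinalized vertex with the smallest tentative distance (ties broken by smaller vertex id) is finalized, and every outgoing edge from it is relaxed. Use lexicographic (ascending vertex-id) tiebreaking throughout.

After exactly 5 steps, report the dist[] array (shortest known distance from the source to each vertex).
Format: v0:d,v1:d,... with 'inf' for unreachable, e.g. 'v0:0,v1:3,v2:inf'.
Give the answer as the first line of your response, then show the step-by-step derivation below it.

v0:inf,v1:15,v2:7,v3:21,v4:inf,v5:0,v6:16

step 1: dist = v0:inf,v1:inf,v2:7,v3:inf,v4:inf,v5:0,v6:16
step 2: dist = v0:inf,v1:15,v2:7,v3:inf,v4:inf,v5:0,v6:16
step 3: dist = v0:inf,v1:15,v2:7,v3:inf,v4:inf,v5:0,v6:16
step 4: dist = v0:inf,v1:15,v2:7,v3:21,v4:inf,v5:0,v6:16
step 5: dist = v0:inf,v1:15,v2:7,v3:21,v4:inf,v5:0,v6:16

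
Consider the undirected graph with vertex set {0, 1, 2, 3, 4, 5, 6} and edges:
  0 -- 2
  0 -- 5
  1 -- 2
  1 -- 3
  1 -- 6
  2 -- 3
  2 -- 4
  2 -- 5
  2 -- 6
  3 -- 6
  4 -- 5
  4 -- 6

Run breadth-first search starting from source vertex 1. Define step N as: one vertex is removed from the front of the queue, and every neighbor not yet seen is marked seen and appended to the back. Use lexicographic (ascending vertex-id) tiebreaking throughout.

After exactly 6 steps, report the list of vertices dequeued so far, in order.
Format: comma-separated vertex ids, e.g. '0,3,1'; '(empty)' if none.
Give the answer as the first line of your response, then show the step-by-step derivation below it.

1,2,3,6,0,4

step 1: dequeue 1; queue=[2,3,6]; order=1
step 2: dequeue 2; queue=[3,6,0,4,5]; order=1,2
step 3: dequeue 3; queue=[6,0,4,5]; order=1,2,3
step 4: dequeue 6; queue=[0,4,5]; order=1,2,3,6
step 5: dequeue 0; queue=[4,5]; order=1,2,3,6,0
step 6: dequeue 4; queue=[5]; order=1,2,3,6,0,4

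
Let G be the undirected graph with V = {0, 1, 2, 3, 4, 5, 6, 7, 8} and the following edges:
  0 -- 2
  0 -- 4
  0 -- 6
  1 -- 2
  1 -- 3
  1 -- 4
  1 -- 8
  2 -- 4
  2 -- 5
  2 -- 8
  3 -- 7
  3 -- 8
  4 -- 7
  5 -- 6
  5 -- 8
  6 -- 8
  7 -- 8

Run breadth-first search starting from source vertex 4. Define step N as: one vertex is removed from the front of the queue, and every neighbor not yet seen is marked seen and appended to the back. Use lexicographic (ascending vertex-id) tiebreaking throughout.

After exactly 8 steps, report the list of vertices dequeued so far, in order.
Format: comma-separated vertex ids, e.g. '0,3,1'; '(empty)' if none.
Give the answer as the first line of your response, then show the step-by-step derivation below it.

4,0,1,2,7,6,3,8

step 1: dequeue 4; queue=[0,1,2,7]; order=4
step 2: dequeue 0; queue=[1,2,7,6]; order=4,0
step 3: dequeue 1; queue=[2,7,6,3,8]; order=4,0,1
step 4: dequeue 2; queue=[7,6,3,8,5]; order=4,0,1,2
step 5: dequeue 7; queue=[6,3,8,5]; order=4,0,1,2,7
step 6: dequeue 6; queue=[3,8,5]; order=4,0,1,2,7,6
step 7: dequeue 3; queue=[8,5]; order=4,0,1,2,7,6,3
step 8: dequeue 8; queue=[5]; order=4,0,1,2,7,6,3,8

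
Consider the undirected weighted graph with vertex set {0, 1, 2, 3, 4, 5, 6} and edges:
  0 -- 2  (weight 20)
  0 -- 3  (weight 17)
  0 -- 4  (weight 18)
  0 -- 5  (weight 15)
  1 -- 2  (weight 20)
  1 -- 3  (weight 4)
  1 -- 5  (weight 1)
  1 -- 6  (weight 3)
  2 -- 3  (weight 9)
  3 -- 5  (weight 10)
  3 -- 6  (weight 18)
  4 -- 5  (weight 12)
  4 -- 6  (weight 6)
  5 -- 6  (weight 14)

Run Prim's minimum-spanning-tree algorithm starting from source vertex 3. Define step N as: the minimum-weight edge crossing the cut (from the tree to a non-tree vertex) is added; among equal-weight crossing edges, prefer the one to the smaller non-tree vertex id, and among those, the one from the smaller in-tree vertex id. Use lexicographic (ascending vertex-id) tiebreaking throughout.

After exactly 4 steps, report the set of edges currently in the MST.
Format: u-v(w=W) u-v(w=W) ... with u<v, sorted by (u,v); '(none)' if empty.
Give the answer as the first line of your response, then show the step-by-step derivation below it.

1-3(w=4) 1-5(w=1) 1-6(w=3) 4-6(w=6)

step 1: add edge 1-3 (w=4); MST = {1-3(w=4)}
step 2: add edge 1-5 (w=1); MST = {1-3(w=4) 1-5(w=1)}
step 3: add edge 1-6 (w=3); MST = {1-3(w=4) 1-5(w=1) 1-6(w=3)}
step 4: add edge 4-6 (w=6); MST = {1-3(w=4) 1-5(w=1) 1-6(w=3) 4-6(w=6)}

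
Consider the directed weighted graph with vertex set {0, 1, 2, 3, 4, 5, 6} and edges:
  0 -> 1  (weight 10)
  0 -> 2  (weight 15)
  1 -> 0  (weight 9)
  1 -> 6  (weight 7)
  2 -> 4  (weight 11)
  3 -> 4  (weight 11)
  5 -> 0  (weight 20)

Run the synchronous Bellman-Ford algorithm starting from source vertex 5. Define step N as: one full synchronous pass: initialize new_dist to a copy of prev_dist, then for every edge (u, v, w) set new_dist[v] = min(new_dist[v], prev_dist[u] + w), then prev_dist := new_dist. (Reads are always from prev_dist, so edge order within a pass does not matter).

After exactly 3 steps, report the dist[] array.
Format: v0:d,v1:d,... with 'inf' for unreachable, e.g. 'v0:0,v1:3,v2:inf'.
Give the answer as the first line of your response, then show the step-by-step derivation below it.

v0:20,v1:30,v2:35,v3:inf,v4:46,v5:0,v6:37

step 1: dist = v0:20,v1:inf,v2:inf,v3:inf,v4:inf,v5:0,v6:inf
step 2: dist = v0:20,v1:30,v2:35,v3:inf,v4:inf,v5:0,v6:inf
step 3: dist = v0:20,v1:30,v2:35,v3:inf,v4:46,v5:0,v6:37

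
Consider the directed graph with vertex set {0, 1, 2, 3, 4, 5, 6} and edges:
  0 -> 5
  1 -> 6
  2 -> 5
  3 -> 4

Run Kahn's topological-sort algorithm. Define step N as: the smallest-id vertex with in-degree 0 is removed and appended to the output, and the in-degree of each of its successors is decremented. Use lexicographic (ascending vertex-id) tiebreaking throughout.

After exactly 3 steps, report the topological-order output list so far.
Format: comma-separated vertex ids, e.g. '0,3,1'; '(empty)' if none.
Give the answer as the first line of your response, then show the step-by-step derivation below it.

0,1,2

step 1: output 0; order=[0]; indeg=(0,0,0,0,1,1,1)
step 2: output 1; order=[0,1]; indeg=(0,0,0,0,1,1,0)
step 3: output 2; order=[0,1,2]; indeg=(0,0,0,0,1,0,0)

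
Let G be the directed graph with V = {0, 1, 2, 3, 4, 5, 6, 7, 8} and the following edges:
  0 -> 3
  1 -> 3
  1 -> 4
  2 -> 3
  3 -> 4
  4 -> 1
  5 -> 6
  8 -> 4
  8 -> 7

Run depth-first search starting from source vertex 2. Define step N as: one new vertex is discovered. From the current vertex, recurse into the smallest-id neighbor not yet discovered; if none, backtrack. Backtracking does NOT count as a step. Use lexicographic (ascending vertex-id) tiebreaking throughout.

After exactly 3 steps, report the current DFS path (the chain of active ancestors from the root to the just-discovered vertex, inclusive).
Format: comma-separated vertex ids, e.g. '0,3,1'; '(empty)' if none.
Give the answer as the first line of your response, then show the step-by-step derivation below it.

2,3,4

step 1: discover 2; path=2; order=2
step 2: discover 3; path=2>3; order=2,3
step 3: discover 4; path=2>3>4; order=2,3,4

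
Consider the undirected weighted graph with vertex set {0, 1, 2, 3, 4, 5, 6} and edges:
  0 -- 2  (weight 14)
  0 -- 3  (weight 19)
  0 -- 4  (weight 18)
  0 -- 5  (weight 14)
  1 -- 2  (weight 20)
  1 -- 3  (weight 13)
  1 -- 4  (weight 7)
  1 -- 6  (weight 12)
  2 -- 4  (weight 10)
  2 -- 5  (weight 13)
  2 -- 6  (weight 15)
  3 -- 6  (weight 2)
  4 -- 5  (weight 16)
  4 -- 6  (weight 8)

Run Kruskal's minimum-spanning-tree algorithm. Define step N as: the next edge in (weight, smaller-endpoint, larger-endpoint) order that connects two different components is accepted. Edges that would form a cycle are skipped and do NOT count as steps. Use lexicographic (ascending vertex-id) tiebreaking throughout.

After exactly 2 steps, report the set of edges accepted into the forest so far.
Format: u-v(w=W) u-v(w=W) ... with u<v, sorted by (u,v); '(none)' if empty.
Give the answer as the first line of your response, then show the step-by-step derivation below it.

1-4(w=7) 3-6(w=2)

step 1: add edge 3-6 (w=2); MST = {3-6(w=2)}
step 2: add edge 1-4 (w=7); MST = {1-4(w=7) 3-6(w=2)}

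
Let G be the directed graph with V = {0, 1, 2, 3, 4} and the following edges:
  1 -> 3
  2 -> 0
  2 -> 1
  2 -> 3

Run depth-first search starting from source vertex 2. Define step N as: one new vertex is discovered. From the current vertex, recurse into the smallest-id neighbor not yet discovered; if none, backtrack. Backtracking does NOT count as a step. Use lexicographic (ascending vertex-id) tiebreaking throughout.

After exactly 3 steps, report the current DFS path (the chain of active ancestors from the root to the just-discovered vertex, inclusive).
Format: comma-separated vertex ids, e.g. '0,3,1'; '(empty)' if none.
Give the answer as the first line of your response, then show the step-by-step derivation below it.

2,1

step 1: discover 2; path=2; order=2
step 2: discover 0; path=2>0; order=2,0
step 3: discover 1; path=2>1; order=2,0,1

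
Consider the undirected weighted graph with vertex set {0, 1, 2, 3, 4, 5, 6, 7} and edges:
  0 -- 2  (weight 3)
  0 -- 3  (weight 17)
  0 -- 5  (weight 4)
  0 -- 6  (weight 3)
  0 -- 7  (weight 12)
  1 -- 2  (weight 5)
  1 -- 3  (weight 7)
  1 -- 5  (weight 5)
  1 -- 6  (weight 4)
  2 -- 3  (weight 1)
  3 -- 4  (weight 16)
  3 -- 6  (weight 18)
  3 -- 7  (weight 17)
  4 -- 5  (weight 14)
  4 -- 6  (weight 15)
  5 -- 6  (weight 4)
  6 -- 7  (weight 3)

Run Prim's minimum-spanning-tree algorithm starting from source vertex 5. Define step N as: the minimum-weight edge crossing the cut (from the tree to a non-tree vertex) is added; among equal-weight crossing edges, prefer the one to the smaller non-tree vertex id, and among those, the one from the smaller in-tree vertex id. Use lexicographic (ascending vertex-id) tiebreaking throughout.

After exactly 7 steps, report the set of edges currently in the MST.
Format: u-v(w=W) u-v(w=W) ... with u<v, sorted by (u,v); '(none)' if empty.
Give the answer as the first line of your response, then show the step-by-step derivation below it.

0-2(w=3) 0-5(w=4) 0-6(w=3) 1-6(w=4) 2-3(w=1) 4-5(w=14) 6-7(w=3)

step 1: add edge 0-5 (w=4); MST = {0-5(w=4)}
step 2: add edge 0-2 (w=3); MST = {0-2(w=3) 0-5(w=4)}
step 3: add edge 2-3 (w=1); MST = {0-2(w=3) 0-5(w=4) 2-3(w=1)}
step 4: add edge 0-6 (w=3); MST = {0-2(w=3) 0-5(w=4) 0-6(w=3) 2-3(w=1)}
step 5: add edge 6-7 (w=3); MST = {0-2(w=3) 0-5(w=4) 0-6(w=3) 2-3(w=1) 6-7(w=3)}
step 6: add edge 1-6 (w=4); MST = {0-2(w=3) 0-5(w=4) 0-6(w=3) 1-6(w=4) 2-3(w=1) 6-7(w=3)}
step 7: add edge 4-5 (w=14); MST = {0-2(w=3) 0-5(w=4) 0-6(w=3) 1-6(w=4) 2-3(w=1) 4-5(w=14) 6-7(w=3)}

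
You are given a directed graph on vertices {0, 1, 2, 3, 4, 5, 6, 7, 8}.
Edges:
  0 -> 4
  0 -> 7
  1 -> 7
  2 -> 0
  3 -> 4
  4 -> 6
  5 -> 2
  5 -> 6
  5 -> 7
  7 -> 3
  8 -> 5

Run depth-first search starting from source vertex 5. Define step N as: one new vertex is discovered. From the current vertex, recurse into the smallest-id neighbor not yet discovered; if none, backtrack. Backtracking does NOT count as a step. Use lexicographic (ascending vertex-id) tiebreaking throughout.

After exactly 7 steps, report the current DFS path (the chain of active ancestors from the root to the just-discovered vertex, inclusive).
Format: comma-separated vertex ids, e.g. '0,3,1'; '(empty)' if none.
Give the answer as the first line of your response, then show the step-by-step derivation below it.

5,2,0,7,3

step 1: discover 5; path=5; order=5
step 2: discover 2; path=5>2; order=5,2
step 3: discover 0; path=5>2>0; order=5,2,0
step 4: discover 4; path=5>2>0>4; order=5,2,0,4
step 5: discover 6; path=5>2>0>4>6; order=5,2,0,4,6
step 6: discover 7; path=5>2>0>7; order=5,2,0,4,6,7
step 7: discover 3; path=5>2>0>7>3; order=5,2,0,4,6,7,3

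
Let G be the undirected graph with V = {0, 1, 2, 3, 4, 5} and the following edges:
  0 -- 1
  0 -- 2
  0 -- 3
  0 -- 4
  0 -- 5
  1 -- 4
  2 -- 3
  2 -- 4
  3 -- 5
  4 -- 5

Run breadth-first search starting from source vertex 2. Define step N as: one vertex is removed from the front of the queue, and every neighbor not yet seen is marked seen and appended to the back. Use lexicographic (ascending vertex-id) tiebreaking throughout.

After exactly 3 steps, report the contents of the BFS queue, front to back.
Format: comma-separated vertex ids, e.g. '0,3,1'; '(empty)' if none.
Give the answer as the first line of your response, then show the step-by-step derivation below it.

4,1,5

step 1: dequeue 2; queue=[0,3,4]; order=2
step 2: dequeue 0; queue=[3,4,1,5]; order=2,0
step 3: dequeue 3; queue=[4,1,5]; order=2,0,3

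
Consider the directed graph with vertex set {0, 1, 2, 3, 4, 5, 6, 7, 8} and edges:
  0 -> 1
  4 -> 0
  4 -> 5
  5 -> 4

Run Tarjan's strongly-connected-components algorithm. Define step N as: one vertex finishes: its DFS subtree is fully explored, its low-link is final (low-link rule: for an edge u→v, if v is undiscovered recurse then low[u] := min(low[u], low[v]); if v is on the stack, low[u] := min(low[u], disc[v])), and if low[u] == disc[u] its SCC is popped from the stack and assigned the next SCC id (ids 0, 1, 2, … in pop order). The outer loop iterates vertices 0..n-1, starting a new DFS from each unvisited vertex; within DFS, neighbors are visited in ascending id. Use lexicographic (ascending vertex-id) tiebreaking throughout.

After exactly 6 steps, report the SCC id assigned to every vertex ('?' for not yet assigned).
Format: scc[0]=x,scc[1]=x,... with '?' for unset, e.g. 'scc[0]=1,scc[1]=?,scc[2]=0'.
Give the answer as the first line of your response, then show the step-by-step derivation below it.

scc[0]=1,scc[1]=0,scc[2]=2,scc[3]=3,scc[4]=4,scc[5]=4,scc[6]=?,scc[7]=?,scc[8]=?

step 1: low=(low[0]=0,low[1]=1,low[2]=?,low[3]=?,low[4]=?,low[5]=?,low[6]=?,low[7]=?,low[8]=?); scc=(scc[0]=?,scc[1]=0,scc[2]=?,scc[3]=?,scc[4]=?,scc[5]=?,scc[6]=?,scc[7]=?,scc[8]=?)
step 2: low=(low[0]=0,low[1]=1,low[2]=?,low[3]=?,low[4]=?,low[5]=?,low[6]=?,low[7]=?,low[8]=?); scc=(scc[0]=1,scc[1]=0,scc[2]=?,scc[3]=?,scc[4]=?,scc[5]=?,scc[6]=?,scc[7]=?,scc[8]=?)
step 3: low=(low[0]=0,low[1]=1,low[2]=2,low[3]=?,low[4]=?,low[5]=?,low[6]=?,low[7]=?,low[8]=?); scc=(scc[0]=1,scc[1]=0,scc[2]=2,scc[3]=?,scc[4]=?,scc[5]=?,scc[6]=?,scc[7]=?,scc[8]=?)
step 4: low=(low[0]=0,low[1]=1,low[2]=2,low[3]=3,low[4]=?,low[5]=?,low[6]=?,low[7]=?,low[8]=?); scc=(scc[0]=1,scc[1]=0,scc[2]=2,scc[3]=3,scc[4]=?,scc[5]=?,scc[6]=?,scc[7]=?,scc[8]=?)
step 5: low=(low[0]=0,low[1]=1,low[2]=2,low[3]=3,low[4]=4,low[5]=4,low[6]=?,low[7]=?,low[8]=?); scc=(scc[0]=1,scc[1]=0,scc[2]=2,scc[3]=3,scc[4]=?,scc[5]=?,scc[6]=?,scc[7]=?,scc[8]=?)
step 6: low=(low[0]=0,low[1]=1,low[2]=2,low[3]=3,low[4]=4,low[5]=4,low[6]=?,low[7]=?,low[8]=?); scc=(scc[0]=1,scc[1]=0,scc[2]=2,scc[3]=3,scc[4]=4,scc[5]=4,scc[6]=?,scc[7]=?,scc[8]=?)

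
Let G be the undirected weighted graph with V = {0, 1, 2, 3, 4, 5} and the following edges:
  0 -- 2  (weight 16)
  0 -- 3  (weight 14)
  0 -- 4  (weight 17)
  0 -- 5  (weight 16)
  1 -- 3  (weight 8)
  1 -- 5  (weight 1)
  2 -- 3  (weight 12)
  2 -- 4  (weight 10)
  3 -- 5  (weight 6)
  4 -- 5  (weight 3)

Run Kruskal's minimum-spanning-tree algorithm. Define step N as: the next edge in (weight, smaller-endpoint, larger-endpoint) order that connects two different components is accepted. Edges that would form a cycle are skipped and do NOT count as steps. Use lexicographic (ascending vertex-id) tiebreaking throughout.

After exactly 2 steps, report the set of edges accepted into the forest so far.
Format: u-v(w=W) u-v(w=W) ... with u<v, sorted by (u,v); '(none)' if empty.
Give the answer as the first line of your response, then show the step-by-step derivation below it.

1-5(w=1) 4-5(w=3)

step 1: add edge 1-5 (w=1); MST = {1-5(w=1)}
step 2: add edge 4-5 (w=3); MST = {1-5(w=1) 4-5(w=3)}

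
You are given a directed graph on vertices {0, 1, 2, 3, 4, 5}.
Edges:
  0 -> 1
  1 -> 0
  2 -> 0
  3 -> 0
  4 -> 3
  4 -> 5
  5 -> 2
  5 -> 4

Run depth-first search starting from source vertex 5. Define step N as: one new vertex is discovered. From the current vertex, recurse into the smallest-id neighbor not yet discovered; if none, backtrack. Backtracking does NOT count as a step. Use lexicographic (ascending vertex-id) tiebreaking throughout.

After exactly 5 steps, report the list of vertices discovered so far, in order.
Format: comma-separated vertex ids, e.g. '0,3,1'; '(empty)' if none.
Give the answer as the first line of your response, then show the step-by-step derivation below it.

5,2,0,1,4

step 1: discover 5; path=5; order=5
step 2: discover 2; path=5>2; order=5,2
step 3: discover 0; path=5>2>0; order=5,2,0
step 4: discover 1; path=5>2>0>1; order=5,2,0,1
step 5: discover 4; path=5>4; order=5,2,0,1,4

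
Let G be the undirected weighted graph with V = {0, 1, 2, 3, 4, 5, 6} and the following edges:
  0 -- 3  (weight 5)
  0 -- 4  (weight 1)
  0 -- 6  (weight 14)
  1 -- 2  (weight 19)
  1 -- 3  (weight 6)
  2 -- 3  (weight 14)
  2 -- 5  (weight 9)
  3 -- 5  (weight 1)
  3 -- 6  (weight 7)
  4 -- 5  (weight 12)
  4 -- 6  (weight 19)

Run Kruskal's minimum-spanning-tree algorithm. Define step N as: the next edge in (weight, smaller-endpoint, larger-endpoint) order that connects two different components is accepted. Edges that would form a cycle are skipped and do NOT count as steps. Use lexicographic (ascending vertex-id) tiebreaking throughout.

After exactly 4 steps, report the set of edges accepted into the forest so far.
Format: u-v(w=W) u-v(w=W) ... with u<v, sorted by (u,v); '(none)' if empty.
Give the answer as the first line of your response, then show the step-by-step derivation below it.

0-3(w=5) 0-4(w=1) 1-3(w=6) 3-5(w=1)

step 1: add edge 0-4 (w=1); MST = {0-4(w=1)}
step 2: add edge 3-5 (w=1); MST = {0-4(w=1) 3-5(w=1)}
step 3: add edge 0-3 (w=5); MST = {0-3(w=5) 0-4(w=1) 3-5(w=1)}
step 4: add edge 1-3 (w=6); MST = {0-3(w=5) 0-4(w=1) 1-3(w=6) 3-5(w=1)}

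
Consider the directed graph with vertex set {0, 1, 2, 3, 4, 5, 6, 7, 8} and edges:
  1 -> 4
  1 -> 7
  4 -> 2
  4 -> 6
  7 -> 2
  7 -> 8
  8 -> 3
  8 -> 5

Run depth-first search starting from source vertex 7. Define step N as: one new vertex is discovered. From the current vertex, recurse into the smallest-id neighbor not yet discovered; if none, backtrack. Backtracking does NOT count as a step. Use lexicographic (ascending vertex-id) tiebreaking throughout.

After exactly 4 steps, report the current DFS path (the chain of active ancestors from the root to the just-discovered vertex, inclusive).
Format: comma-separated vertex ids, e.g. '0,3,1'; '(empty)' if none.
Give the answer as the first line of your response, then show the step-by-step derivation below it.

7,8,3

step 1: discover 7; path=7; order=7
step 2: discover 2; path=7>2; order=7,2
step 3: discover 8; path=7>8; order=7,2,8
step 4: discover 3; path=7>8>3; order=7,2,8,3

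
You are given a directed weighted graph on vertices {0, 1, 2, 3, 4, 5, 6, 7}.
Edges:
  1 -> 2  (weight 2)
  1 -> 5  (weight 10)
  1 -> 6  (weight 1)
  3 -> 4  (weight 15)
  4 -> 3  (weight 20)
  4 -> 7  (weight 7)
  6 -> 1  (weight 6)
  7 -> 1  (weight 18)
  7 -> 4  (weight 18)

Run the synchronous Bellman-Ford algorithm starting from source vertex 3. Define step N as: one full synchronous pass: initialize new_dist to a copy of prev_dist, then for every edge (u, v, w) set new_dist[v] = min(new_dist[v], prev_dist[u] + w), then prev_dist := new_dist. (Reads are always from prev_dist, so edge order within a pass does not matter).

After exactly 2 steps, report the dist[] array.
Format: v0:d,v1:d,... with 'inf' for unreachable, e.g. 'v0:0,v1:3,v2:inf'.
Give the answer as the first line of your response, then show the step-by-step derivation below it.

v0:inf,v1:inf,v2:inf,v3:0,v4:15,v5:inf,v6:inf,v7:22

step 1: dist = v0:inf,v1:inf,v2:inf,v3:0,v4:15,v5:inf,v6:inf,v7:inf
step 2: dist = v0:inf,v1:inf,v2:inf,v3:0,v4:15,v5:inf,v6:inf,v7:22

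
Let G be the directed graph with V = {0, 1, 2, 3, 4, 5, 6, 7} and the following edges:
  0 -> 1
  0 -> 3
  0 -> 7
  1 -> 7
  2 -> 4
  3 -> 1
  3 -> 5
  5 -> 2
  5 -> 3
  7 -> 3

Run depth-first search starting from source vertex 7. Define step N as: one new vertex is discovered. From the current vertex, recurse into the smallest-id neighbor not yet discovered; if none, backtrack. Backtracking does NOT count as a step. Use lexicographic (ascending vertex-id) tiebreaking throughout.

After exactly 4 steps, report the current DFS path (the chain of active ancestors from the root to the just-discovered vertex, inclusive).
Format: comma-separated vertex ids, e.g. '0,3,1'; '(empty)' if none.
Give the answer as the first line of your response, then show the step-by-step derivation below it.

7,3,5

step 1: discover 7; path=7; order=7
step 2: discover 3; path=7>3; order=7,3
step 3: discover 1; path=7>3>1; order=7,3,1
step 4: discover 5; path=7>3>5; order=7,3,1,5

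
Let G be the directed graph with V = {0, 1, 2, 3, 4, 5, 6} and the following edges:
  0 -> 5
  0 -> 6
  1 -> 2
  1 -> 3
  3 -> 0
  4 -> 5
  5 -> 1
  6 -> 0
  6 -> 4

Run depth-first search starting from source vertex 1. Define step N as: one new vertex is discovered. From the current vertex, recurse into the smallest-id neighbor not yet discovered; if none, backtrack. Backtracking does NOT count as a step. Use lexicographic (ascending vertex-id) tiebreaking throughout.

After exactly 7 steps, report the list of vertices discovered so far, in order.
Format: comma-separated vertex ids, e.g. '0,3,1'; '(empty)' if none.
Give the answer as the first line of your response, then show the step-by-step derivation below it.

1,2,3,0,5,6,4

step 1: discover 1; path=1; order=1
step 2: discover 2; path=1>2; order=1,2
step 3: discover 3; path=1>3; order=1,2,3
step 4: discover 0; path=1>3>0; order=1,2,3,0
step 5: discover 5; path=1>3>0>5; order=1,2,3,0,5
step 6: discover 6; path=1>3>0>6; order=1,2,3,0,5,6
step 7: discover 4; path=1>3>0>6>4; order=1,2,3,0,5,6,4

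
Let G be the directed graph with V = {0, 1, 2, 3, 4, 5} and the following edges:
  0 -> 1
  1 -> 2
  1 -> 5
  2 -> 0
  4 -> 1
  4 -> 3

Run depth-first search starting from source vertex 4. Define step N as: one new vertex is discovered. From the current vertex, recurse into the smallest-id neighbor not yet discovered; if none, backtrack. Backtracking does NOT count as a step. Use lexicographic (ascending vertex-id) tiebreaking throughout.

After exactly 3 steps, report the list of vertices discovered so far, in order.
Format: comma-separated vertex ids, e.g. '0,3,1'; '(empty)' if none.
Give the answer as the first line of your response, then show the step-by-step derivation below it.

4,1,2

step 1: discover 4; path=4; order=4
step 2: discover 1; path=4>1; order=4,1
step 3: discover 2; path=4>1>2; order=4,1,2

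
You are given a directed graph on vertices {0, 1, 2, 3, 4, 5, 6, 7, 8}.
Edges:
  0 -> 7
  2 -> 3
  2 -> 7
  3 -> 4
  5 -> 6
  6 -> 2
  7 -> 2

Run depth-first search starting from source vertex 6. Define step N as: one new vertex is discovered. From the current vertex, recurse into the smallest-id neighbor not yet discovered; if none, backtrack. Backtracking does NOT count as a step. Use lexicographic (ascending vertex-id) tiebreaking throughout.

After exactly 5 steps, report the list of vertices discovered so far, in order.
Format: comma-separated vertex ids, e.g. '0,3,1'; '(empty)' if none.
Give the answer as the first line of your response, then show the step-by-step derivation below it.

6,2,3,4,7

step 1: discover 6; path=6; order=6
step 2: discover 2; path=6>2; order=6,2
step 3: discover 3; path=6>2>3; order=6,2,3
step 4: discover 4; path=6>2>3>4; order=6,2,3,4
step 5: discover 7; path=6>2>7; order=6,2,3,4,7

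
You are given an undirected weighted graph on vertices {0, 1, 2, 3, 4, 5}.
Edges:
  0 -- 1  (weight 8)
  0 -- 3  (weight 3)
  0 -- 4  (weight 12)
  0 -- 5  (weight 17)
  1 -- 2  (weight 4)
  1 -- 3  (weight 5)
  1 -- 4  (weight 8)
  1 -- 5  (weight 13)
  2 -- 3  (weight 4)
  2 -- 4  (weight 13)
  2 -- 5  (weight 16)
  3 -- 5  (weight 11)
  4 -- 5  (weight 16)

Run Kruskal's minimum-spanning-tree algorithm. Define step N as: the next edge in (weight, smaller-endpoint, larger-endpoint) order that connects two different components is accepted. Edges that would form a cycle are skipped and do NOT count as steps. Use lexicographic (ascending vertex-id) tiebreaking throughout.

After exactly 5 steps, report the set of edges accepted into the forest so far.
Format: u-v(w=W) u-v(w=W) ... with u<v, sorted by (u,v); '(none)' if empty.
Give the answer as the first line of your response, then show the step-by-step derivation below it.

0-3(w=3) 1-2(w=4) 1-4(w=8) 2-3(w=4) 3-5(w=11)

step 1: add edge 0-3 (w=3); MST = {0-3(w=3)}
step 2: add edge 1-2 (w=4); MST = {0-3(w=3) 1-2(w=4)}
step 3: add edge 2-3 (w=4); MST = {0-3(w=3) 1-2(w=4) 2-3(w=4)}
step 4: add edge 1-4 (w=8); MST = {0-3(w=3) 1-2(w=4) 1-4(w=8) 2-3(w=4)}
step 5: add edge 3-5 (w=11); MST = {0-3(w=3) 1-2(w=4) 1-4(w=8) 2-3(w=4) 3-5(w=11)}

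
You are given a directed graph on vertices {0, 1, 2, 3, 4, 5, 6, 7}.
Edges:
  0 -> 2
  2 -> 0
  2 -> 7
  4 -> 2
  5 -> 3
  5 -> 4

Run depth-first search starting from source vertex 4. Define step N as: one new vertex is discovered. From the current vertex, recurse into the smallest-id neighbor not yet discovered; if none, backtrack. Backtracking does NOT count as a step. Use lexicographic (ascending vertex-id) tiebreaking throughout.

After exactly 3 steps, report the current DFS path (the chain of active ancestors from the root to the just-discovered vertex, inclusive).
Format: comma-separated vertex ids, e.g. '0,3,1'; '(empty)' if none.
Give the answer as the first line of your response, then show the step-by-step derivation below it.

4,2,0

step 1: discover 4; path=4; order=4
step 2: discover 2; path=4>2; order=4,2
step 3: discover 0; path=4>2>0; order=4,2,0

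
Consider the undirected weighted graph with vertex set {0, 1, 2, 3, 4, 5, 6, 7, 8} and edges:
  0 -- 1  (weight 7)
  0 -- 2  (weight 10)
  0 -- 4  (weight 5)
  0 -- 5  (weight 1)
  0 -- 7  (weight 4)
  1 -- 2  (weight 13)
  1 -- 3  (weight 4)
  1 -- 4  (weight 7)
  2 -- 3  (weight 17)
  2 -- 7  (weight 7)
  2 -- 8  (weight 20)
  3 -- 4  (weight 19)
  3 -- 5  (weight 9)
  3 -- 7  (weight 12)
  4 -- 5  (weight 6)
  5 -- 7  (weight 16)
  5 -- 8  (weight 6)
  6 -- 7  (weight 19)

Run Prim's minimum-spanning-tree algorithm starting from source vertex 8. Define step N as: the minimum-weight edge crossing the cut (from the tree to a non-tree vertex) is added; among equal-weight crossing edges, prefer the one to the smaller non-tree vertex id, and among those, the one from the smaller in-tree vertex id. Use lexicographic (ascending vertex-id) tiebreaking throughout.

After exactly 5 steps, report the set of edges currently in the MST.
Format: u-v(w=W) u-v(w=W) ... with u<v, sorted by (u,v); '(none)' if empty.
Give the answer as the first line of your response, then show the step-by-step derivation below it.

0-1(w=7) 0-4(w=5) 0-5(w=1) 0-7(w=4) 5-8(w=6)

step 1: add edge 5-8 (w=6); MST = {5-8(w=6)}
step 2: add edge 0-5 (w=1); MST = {0-5(w=1) 5-8(w=6)}
step 3: add edge 0-7 (w=4); MST = {0-5(w=1) 0-7(w=4) 5-8(w=6)}
step 4: add edge 0-4 (w=5); MST = {0-4(w=5) 0-5(w=1) 0-7(w=4) 5-8(w=6)}
step 5: add edge 0-1 (w=7); MST = {0-1(w=7) 0-4(w=5) 0-5(w=1) 0-7(w=4) 5-8(w=6)}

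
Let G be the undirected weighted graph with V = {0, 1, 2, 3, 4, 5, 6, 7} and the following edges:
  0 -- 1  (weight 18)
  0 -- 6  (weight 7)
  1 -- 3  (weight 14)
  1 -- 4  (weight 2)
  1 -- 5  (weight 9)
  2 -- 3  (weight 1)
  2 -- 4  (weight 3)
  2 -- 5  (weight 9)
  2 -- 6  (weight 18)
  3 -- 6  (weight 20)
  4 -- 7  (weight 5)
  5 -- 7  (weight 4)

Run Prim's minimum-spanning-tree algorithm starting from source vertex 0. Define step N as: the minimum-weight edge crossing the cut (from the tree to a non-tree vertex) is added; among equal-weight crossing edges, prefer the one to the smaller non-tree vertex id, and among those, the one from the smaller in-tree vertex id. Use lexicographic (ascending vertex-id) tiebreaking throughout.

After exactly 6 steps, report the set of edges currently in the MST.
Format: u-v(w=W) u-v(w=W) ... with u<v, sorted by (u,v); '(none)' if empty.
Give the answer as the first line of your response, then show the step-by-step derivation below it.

0-1(w=18) 0-6(w=7) 1-4(w=2) 2-3(w=1) 2-4(w=3) 4-7(w=5)

step 1: add edge 0-6 (w=7); MST = {0-6(w=7)}
step 2: add edge 0-1 (w=18); MST = {0-1(w=18) 0-6(w=7)}
step 3: add edge 1-4 (w=2); MST = {0-1(w=18) 0-6(w=7) 1-4(w=2)}
step 4: add edge 2-4 (w=3); MST = {0-1(w=18) 0-6(w=7) 1-4(w=2) 2-4(w=3)}
step 5: add edge 2-3 (w=1); MST = {0-1(w=18) 0-6(w=7) 1-4(w=2) 2-3(w=1) 2-4(w=3)}
step 6: add edge 4-7 (w=5); MST = {0-1(w=18) 0-6(w=7) 1-4(w=2) 2-3(w=1) 2-4(w=3) 4-7(w=5)}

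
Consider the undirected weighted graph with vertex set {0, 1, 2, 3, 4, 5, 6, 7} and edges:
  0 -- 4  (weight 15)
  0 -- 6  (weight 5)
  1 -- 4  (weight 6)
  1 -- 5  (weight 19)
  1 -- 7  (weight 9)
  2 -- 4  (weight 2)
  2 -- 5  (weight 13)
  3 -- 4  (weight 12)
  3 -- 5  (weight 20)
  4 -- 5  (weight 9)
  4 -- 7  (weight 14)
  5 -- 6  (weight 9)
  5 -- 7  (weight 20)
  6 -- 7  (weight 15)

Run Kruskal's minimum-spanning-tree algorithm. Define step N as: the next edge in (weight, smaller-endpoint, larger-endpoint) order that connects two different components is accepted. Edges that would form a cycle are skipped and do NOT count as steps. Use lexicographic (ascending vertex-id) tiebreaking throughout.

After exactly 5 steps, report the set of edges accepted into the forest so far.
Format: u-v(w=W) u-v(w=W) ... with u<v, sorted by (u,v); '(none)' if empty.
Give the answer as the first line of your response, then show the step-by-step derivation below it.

0-6(w=5) 1-4(w=6) 1-7(w=9) 2-4(w=2) 4-5(w=9)

step 1: add edge 2-4 (w=2); MST = {2-4(w=2)}
step 2: add edge 0-6 (w=5); MST = {0-6(w=5) 2-4(w=2)}
step 3: add edge 1-4 (w=6); MST = {0-6(w=5) 1-4(w=6) 2-4(w=2)}
step 4: add edge 1-7 (w=9); MST = {0-6(w=5) 1-4(w=6) 1-7(w=9) 2-4(w=2)}
step 5: add edge 4-5 (w=9); MST = {0-6(w=5) 1-4(w=6) 1-7(w=9) 2-4(w=2) 4-5(w=9)}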